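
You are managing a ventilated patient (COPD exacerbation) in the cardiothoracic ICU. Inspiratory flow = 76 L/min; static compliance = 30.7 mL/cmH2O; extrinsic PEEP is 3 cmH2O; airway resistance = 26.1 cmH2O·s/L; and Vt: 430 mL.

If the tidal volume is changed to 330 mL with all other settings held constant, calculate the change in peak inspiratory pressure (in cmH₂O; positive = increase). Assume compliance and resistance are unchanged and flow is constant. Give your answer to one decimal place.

PIP = Vt/C + R·V̇ + PEEP (constant-flow equation of motion).
Only the elastic term changes: ΔPIP = ΔVt / C = (330 − 430) / 30.7 = -3.257 cmH2O.

-3.3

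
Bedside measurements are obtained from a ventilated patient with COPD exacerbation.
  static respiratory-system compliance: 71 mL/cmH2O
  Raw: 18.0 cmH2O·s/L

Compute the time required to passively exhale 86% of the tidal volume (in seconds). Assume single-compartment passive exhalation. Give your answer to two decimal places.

τ = R × C = 18.0 × 71 mL/cmH2O = 18.0 × 0.071 L/cmH2O = 1.278 s.
Exhaled fraction f = 1 − e^(−t/τ) → t = −τ·ln(1 − f) = −1.278·ln(0.14) = 2.513 s.

2.51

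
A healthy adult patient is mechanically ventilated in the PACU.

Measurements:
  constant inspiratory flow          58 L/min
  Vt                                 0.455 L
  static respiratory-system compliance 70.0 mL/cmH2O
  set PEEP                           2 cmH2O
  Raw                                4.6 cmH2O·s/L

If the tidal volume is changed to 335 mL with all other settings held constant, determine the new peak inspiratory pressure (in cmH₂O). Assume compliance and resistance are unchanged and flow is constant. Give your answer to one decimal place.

Flow: 58 L/min ÷ 60 = 0.9667 L/s.
PIP = Vt/C + R·V̇ + PEEP (constant-flow equation of motion).
Only the elastic term changes: ΔPIP = ΔVt / C = (335 − 455) / 70.0 = -1.714 cmH2O.
Original PIP = 455/70.0 + 4.6×0.9667 + 2 = 12.947 cmH2O; new PIP = 12.947 + (-1.714) = 11.233 cmH2O.

11.2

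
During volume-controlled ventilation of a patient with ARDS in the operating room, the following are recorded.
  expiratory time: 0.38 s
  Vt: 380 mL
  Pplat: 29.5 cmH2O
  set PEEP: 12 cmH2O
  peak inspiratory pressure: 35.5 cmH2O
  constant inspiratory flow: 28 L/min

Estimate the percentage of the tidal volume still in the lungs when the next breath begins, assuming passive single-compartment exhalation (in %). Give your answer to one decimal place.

Flow: 28 L/min ÷ 60 = 0.4667 L/s.
R = (PIP − Pplat)/V̇ = (35.5 − 29.5) / 0.4667 = 6.0/0.4667 = 12.856 cmH2O·s/L.
C = Vt/(Pplat − PEEP) = 380.0 / (29.5 − 12) = 380.0/17.5 = 21.714 mL/cmH2O.
τ = R × C = 12.856 × 0.02171 L/cmH2O = 0.2791 s.
Fraction remaining at end-expiration = e^(−Te/τ) = e^(−0.38/0.2791) = 0.2563 → 25.63%.

25.6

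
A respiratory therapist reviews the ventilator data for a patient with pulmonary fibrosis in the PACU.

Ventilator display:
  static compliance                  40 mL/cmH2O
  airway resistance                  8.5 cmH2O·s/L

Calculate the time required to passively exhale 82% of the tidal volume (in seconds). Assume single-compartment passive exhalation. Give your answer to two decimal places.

0.58

τ = R × C = 8.5 × 40 mL/cmH2O = 8.5 × 0.040 L/cmH2O = 0.34 s.
Exhaled fraction f = 1 − e^(−t/τ) → t = −τ·ln(1 − f) = −0.34·ln(0.18) = 0.583 s.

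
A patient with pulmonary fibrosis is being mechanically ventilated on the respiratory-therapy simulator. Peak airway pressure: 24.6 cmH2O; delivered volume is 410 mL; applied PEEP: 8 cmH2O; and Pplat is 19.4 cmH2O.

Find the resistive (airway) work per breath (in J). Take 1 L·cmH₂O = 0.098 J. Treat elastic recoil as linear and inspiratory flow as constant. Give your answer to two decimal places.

With constant inspiratory flow the resistive pressure is constant at PIP − Pplat = 24.6 − 19.4 = 5.2 cmH2O, so resistive work = 5.2 × 0.410 = 2.132 L·cmH2O.
× 0.098 J/(L·cmH2O) → 0.2089 J.

0.21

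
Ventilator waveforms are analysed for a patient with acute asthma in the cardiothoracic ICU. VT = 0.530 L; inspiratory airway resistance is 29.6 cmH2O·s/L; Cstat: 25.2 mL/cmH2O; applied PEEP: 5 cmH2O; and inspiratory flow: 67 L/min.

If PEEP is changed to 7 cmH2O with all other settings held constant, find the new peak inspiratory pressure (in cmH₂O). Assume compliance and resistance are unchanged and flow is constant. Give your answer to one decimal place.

Flow: 67 L/min ÷ 60 = 1.1167 L/s.
PIP = Vt/C + R·V̇ + PEEP (constant-flow equation of motion).
Only the baseline term changes: ΔPIP = ΔPEEP = 7 − 5 = 2.0 cmH2O.
Original PIP = 530/25.2 + 29.6×1.1167 + 5 = 59.086 cmH2O; new PIP = 59.086 + (2.0) = 61.086 cmH2O.

61.1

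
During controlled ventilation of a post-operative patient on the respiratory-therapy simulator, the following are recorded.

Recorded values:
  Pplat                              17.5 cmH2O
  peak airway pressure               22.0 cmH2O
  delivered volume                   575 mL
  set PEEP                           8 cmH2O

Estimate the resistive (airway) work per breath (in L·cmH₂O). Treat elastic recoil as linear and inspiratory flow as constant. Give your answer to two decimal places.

With constant inspiratory flow the resistive pressure is constant at PIP − Pplat = 22.0 − 17.5 = 4.5 cmH2O, so resistive work = 4.5 × 0.575 = 2.588 L·cmH2O.

2.59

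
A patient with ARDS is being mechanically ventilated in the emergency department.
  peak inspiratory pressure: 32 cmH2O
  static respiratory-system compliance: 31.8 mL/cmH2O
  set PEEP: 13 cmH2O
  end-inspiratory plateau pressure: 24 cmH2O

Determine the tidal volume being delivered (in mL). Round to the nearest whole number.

Vt = Cstat × (Pplat − PEEP) = 31.8 × (24 − 13) = 31.8 × 11.0 = 349.8 mL.

350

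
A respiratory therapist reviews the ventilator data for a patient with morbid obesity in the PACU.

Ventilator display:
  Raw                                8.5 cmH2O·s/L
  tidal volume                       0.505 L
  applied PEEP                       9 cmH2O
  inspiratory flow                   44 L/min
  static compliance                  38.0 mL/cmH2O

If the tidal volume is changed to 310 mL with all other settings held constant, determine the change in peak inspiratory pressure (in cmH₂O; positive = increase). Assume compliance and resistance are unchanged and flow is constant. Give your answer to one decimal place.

PIP = Vt/C + R·V̇ + PEEP (constant-flow equation of motion).
Only the elastic term changes: ΔPIP = ΔVt / C = (310 − 505) / 38.0 = -5.132 cmH2O.

-5.1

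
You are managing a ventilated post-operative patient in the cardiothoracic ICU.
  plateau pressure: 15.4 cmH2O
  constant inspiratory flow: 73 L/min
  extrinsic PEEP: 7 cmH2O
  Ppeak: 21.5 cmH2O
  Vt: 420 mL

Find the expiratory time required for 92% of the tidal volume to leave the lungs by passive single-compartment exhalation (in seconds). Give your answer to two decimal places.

Flow: 73 L/min ÷ 60 = 1.2167 L/s.
R = (PIP − Pplat)/V̇ = (21.5 − 15.4) / 1.2167 = 6.1/1.2167 = 5.014 cmH2O·s/L.
C = Vt/(Pplat − PEEP) = 420.0 / (15.4 − 7) = 420.0/8.4 = 50.0 mL/cmH2O.
τ = R × C = 5.014 × 0.05 L/cmH2O = 0.2507 s.
t = −τ·ln(1 − 0.92) = −0.2507·ln(0.08) = 0.6332 s.

0.63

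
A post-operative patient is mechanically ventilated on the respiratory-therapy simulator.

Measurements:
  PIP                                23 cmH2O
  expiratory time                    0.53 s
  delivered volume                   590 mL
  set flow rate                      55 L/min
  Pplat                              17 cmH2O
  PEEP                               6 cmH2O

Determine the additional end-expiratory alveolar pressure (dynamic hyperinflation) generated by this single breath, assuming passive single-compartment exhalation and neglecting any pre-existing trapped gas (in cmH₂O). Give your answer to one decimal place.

2.4

Flow: 55 L/min ÷ 60 = 0.9167 L/s.
R = (PIP − Pplat)/V̇ = (23 − 17) / 0.9167 = 6.0/0.9167 = 6.545 cmH2O·s/L.
C = Vt/(Pplat − PEEP) = 590.0 / (17 − 6) = 590.0/11.0 = 53.636 mL/cmH2O.
τ = R × C = 6.545 × 0.05364 L/cmH2O = 0.3511 s.
Fraction remaining = e^(−Te/τ) = e^(−0.53/0.3511) = 0.221; trapped volume = 590.0 × 0.221 = 130.39 mL.
Additional alveolar pressure from trapping ≈ V_trapped / C = 130.39 / 53.636 = 2.431 cmH2O.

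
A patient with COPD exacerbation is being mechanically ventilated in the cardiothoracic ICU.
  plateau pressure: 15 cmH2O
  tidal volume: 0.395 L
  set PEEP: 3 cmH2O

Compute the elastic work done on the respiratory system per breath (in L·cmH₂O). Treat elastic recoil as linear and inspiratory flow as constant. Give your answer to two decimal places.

Elastic work ≈ ½ × (Pplat − PEEP) × Vt = 0.5 × (15 − 3) × 0.395 L = 0.5 × 12.0 × 0.395 = 2.37 L·cmH2O.

2.37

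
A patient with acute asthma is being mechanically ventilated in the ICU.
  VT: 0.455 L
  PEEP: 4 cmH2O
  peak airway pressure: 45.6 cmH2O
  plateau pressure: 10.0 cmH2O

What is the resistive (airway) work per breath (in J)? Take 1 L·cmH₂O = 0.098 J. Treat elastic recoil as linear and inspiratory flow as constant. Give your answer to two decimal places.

1.59

With constant inspiratory flow the resistive pressure is constant at PIP − Pplat = 45.6 − 10.0 = 35.6 cmH2O, so resistive work = 35.6 × 0.455 = 16.198 L·cmH2O.
× 0.098 J/(L·cmH2O) → 1.587 J.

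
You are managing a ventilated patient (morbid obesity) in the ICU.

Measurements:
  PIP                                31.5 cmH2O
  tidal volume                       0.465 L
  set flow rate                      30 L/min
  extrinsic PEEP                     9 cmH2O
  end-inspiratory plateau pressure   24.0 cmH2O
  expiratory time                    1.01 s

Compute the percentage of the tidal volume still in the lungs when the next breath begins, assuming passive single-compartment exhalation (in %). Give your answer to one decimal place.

11.4

Flow: 30 L/min ÷ 60 = 0.5 L/s.
R = (PIP − Pplat)/V̇ = (31.5 − 24.0) / 0.5 = 7.5/0.5 = 15.0 cmH2O·s/L.
C = Vt/(Pplat − PEEP) = 465.0 / (24.0 − 9) = 465.0/15.0 = 31.0 mL/cmH2O.
τ = R × C = 15.0 × 0.031 L/cmH2O = 0.465 s.
Fraction remaining at end-expiration = e^(−Te/τ) = e^(−1.01/0.465) = 0.1139 → 11.39%.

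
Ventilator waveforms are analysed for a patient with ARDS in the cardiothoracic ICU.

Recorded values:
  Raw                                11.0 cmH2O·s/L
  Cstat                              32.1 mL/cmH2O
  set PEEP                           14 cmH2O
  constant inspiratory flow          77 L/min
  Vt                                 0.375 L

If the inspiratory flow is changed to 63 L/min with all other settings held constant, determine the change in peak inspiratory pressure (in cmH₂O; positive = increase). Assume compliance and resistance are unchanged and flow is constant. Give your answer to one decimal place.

-2.6

Flow: 77 L/min ÷ 60 = 1.2833 L/s.
New flow: 63 L/min ÷ 60 = 1.05 L/s.
PIP = Vt/C + R·V̇ + PEEP (constant-flow equation of motion).
Only the resistive term changes: ΔPIP = R × ΔV̇ = 11.0 × (1.05 − 1.2833) = 11.0 × -0.2333 = -2.566 cmH2O.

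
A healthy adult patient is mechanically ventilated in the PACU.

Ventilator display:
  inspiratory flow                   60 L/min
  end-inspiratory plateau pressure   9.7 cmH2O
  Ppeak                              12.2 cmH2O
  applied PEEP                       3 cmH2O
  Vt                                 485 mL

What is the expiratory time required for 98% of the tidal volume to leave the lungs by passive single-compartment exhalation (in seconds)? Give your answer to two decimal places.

Flow: 60 L/min ÷ 60 = 1 L/s.
R = (PIP − Pplat)/V̇ = (12.2 − 9.7) / 1 = 2.5/1 = 2.5 cmH2O·s/L.
C = Vt/(Pplat − PEEP) = 485.0 / (9.7 − 3) = 485.0/6.7 = 72.388 mL/cmH2O.
τ = R × C = 2.5 × 0.07239 L/cmH2O = 0.181 s.
t = −τ·ln(1 − 0.98) = −0.181·ln(0.02) = 0.7081 s.

0.71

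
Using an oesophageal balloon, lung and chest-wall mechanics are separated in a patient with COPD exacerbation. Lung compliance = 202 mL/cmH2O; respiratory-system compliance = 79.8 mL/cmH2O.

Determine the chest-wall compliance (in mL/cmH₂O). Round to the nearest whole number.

132

1/Ccw = 1/Crs − 1/CL.
1/Ccw = 1/79.8 − 1/202 = 0.007581.
Ccw = 131.91 mL/cmH2O.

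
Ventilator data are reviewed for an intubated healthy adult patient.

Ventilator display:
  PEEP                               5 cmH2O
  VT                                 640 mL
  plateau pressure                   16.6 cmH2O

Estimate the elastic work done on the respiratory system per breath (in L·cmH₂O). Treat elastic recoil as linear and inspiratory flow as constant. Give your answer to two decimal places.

Elastic work ≈ ½ × (Pplat − PEEP) × Vt = 0.5 × (16.6 − 5) × 0.640 L = 0.5 × 11.6 × 0.640 = 3.712 L·cmH2O.

3.71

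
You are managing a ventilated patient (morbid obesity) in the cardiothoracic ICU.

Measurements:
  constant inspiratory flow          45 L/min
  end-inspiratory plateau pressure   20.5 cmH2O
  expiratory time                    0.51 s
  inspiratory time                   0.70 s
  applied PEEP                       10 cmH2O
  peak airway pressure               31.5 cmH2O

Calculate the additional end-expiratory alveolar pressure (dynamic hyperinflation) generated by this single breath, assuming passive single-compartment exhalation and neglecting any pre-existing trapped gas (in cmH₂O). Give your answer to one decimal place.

Flow: 45 L/min ÷ 60 = 0.75 L/s.
Vt = flow × Ti = 0.75 L/s × 0.70 s × 1000 mL/L = 525.0 mL.
R = (PIP − Pplat)/V̇ = (31.5 − 20.5) / 0.75 = 11.0/0.75 = 14.667 cmH2O·s/L.
C = Vt/(Pplat − PEEP) = 525.0 / (20.5 − 10) = 525.0/10.5 = 50.0 mL/cmH2O.
τ = R × C = 14.667 × 0.05 L/cmH2O = 0.7334 s.
Fraction remaining = e^(−Te/τ) = e^(−0.51/0.7334) = 0.4989; trapped volume = 525.0 × 0.4989 = 261.92 mL.
Additional alveolar pressure from trapping ≈ V_trapped / C = 261.92 / 50.0 = 5.238 cmH2O.

5.2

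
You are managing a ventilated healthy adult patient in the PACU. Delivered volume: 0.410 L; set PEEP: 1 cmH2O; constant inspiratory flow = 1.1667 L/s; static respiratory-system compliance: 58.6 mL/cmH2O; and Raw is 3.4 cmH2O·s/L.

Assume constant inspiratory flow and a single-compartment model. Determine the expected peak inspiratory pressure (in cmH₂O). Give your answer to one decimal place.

12.0

Equation of motion (constant flow): PIP = Vt/C + R·V̇ + PEEP.
PIP = 410/58.6 + 3.4×1.1667 + 1 = 6.997 + 3.967 + 1 = 11.964 cmH2O.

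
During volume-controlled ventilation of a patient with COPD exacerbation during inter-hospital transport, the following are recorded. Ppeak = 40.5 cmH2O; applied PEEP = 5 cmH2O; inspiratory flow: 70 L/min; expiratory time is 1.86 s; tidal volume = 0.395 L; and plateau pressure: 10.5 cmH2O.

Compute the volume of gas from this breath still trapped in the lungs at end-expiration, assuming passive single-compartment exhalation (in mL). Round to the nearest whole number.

Flow: 70 L/min ÷ 60 = 1.1667 L/s.
R = (PIP − Pplat)/V̇ = (40.5 − 10.5) / 1.1667 = 30.0/1.1667 = 25.714 cmH2O·s/L.
C = Vt/(Pplat − PEEP) = 395.0 / (10.5 − 5) = 395.0/5.5 = 71.818 mL/cmH2O.
τ = R × C = 25.714 × 0.07182 L/cmH2O = 1.847 s.
Fraction remaining = e^(−Te/τ) = e^(−1.86/1.847) = 0.3653.
Trapped volume = 395.0 × 0.3653 = 144.29 mL.

144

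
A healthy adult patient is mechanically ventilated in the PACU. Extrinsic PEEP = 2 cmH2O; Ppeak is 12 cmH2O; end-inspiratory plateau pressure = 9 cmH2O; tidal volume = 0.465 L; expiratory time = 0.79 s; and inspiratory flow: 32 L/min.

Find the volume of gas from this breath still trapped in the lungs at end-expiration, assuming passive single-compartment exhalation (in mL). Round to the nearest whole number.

Flow: 32 L/min ÷ 60 = 0.5333 L/s.
R = (PIP − Pplat)/V̇ = (12 − 9) / 0.5333 = 3.0/0.5333 = 5.625 cmH2O·s/L.
C = Vt/(Pplat − PEEP) = 465.0 / (9 − 2) = 465.0/7.0 = 66.429 mL/cmH2O.
τ = R × C = 5.625 × 0.06643 L/cmH2O = 0.3737 s.
Fraction remaining = e^(−Te/τ) = e^(−0.79/0.3737) = 0.1208.
Trapped volume = 465.0 × 0.1208 = 56.172 mL.

56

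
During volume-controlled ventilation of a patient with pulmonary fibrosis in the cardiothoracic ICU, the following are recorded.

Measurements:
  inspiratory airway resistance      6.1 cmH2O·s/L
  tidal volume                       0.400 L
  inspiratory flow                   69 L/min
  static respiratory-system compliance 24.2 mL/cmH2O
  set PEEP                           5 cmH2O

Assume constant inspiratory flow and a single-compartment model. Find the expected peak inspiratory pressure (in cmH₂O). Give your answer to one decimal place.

28.5

Flow: 69 L/min ÷ 60 = 1.15 L/s.
Equation of motion (constant flow): PIP = Vt/C + R·V̇ + PEEP.
PIP = 400/24.2 + 6.1×1.15 + 5 = 16.529 + 7.015 + 5 = 28.544 cmH2O.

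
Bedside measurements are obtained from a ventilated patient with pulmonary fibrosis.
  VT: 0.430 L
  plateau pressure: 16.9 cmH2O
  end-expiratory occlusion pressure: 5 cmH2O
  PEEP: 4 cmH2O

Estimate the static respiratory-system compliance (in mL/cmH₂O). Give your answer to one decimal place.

36.1

End-expiratory occlusion gives total PEEP = 5 cmH2O (intrinsic PEEP = 5 − 4 = 1). Use total PEEP for the elastic gradient.
Cstat = Vt / (Pplat − PEEPtotal) = 430 / (16.9 − 5) = 430 / 11.9 = 36.134 mL/cmH2O.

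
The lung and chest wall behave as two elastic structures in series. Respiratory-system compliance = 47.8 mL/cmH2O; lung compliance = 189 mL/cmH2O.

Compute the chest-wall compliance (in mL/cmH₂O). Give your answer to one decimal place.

1/Ccw = 1/Crs − 1/CL.
1/Ccw = 1/47.8 − 1/189 = 0.01563.
Ccw = 63.98 mL/cmH2O.

64.0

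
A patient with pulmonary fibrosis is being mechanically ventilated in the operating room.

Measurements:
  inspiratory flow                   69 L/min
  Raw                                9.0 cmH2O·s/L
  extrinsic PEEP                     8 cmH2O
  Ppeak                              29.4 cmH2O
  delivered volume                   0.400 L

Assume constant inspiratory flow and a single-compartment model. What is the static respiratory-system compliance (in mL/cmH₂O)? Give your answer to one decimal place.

36.2

Flow: 69 L/min ÷ 60 = 1.15 L/s.
Equation of motion (constant flow): PIP = Vt/C + R·V̇ + PEEP.
Vt/C = PIP − R·V̇ − PEEP = 29.4 − 9.0×1.15 − 8 = 29.4 − 10.35 − 8 = 11.05 cmH2O.
C = Vt / 11.05 = 400 / 11.05 = 36.199 mL/cmH2O.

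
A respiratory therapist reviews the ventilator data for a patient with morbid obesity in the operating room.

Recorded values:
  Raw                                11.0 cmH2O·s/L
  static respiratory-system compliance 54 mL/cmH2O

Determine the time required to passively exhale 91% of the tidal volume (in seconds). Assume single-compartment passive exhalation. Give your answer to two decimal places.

1.43

τ = R × C = 11.0 × 54 mL/cmH2O = 11.0 × 0.054 L/cmH2O = 0.594 s.
Exhaled fraction f = 1 − e^(−t/τ) → t = −τ·ln(1 − f) = −0.594·ln(0.09) = 1.43 s.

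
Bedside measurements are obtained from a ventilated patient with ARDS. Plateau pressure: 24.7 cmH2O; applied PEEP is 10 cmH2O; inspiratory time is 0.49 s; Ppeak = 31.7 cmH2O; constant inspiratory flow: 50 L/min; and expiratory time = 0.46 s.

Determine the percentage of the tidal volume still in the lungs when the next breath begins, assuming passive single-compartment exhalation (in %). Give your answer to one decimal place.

13.9

Flow: 50 L/min ÷ 60 = 0.8333 L/s.
Vt = flow × Ti = 0.8333 L/s × 0.49 s × 1000 mL/L = 408.32 mL.
R = (PIP − Pplat)/V̇ = (31.7 − 24.7) / 0.8333 = 7.0/0.8333 = 8.4 cmH2O·s/L.
C = Vt/(Pplat − PEEP) = 408.32 / (24.7 − 10) = 408.32/14.7 = 27.777 mL/cmH2O.
τ = R × C = 8.4 × 0.02778 L/cmH2O = 0.2334 s.
Fraction remaining at end-expiration = e^(−Te/τ) = e^(−0.46/0.2334) = 0.1393 → 13.93%.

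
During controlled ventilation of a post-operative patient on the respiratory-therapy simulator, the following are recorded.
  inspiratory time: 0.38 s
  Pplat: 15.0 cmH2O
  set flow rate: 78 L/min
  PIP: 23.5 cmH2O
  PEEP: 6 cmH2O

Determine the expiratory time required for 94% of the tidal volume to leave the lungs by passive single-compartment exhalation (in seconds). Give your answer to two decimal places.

1.01

Flow: 78 L/min ÷ 60 = 1.3 L/s.
Vt = flow × Ti = 1.3 L/s × 0.38 s × 1000 mL/L = 494.0 mL.
R = (PIP − Pplat)/V̇ = (23.5 − 15.0) / 1.3 = 8.5/1.3 = 6.538 cmH2O·s/L.
C = Vt/(Pplat − PEEP) = 494.0 / (15.0 − 6) = 494.0/9.0 = 54.889 mL/cmH2O.
τ = R × C = 6.538 × 0.05489 L/cmH2O = 0.3589 s.
t = −τ·ln(1 − 0.94) = −0.3589·ln(0.06) = 1.01 s.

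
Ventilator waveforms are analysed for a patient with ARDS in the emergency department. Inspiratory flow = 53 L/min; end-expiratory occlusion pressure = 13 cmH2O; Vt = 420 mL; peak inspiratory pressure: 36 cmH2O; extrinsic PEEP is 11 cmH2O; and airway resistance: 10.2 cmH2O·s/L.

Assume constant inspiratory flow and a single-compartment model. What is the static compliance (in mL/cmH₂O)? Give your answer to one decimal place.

30.0

Flow: 53 L/min ÷ 60 = 0.8833 L/s.
Total PEEP = 13 cmH2O (set 11 + intrinsic 2); this is the baseline alveolar pressure.
Equation of motion (constant flow): PIP = Vt/C + R·V̇ + PEEP.
Vt/C = PIP − R·V̇ − PEEP = 36 − 10.2×0.8833 − 13 = 36 − 9.01 − 13 = 13.99 cmH2O.
C = Vt / 13.99 = 420 / 13.99 = 30.021 mL/cmH2O.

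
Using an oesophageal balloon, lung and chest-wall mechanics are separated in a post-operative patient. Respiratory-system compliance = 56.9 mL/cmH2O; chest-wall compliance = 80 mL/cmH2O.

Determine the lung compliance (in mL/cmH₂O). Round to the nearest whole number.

197

1/CL = 1/Crs − 1/Ccw.
1/CL = 1/56.9 − 1/80 = 0.005075.
CL = 197.04 mL/cmH2O.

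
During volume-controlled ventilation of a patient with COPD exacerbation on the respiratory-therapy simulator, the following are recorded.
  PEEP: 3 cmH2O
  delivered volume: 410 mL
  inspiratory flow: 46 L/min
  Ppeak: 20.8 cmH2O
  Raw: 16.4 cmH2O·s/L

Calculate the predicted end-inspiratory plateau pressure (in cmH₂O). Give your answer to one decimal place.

8.2

Flow: 46 L/min ÷ 60 = 0.7667 L/s.
Pplat = PIP − Raw × flow = 20.8 − 16.4 × 0.7667 = 20.8 − 12.574 = 8.226 cmH2O.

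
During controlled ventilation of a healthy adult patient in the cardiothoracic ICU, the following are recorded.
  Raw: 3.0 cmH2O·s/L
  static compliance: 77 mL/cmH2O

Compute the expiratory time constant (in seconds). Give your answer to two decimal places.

τ = R × C = 3.0 × 77 mL/cmH2O = 3.0 × 0.077 L/cmH2O = 0.231 s.

0.23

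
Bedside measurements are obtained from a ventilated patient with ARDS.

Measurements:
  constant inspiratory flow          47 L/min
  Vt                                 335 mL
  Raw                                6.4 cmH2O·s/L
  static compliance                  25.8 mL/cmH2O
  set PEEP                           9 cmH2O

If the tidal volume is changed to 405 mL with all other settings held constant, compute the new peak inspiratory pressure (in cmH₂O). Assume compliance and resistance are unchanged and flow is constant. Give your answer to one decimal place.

29.7

Flow: 47 L/min ÷ 60 = 0.7833 L/s.
PIP = Vt/C + R·V̇ + PEEP (constant-flow equation of motion).
Only the elastic term changes: ΔPIP = ΔVt / C = (405 − 335) / 25.8 = 2.713 cmH2O.
Original PIP = 335/25.8 + 6.4×0.7833 + 9 = 26.998 cmH2O; new PIP = 26.998 + (2.713) = 29.711 cmH2O.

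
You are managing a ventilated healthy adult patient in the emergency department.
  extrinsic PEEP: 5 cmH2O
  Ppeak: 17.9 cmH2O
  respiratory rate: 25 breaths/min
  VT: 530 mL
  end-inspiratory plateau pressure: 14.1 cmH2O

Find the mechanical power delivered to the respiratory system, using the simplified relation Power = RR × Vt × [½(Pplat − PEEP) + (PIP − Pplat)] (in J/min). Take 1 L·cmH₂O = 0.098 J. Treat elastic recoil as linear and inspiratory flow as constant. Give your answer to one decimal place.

Per-breath work = Vt × [½(Pplat−PEEP) + (PIP−Pplat)] = 0.530 × [0.5×9.1 + 3.8] = 0.530 × 8.35 = 4.426 L·cmH2O.
Power = 25 × 4.426 = 110.65 L·cmH2O/min.
× 0.098 J/(L·cmH2O) → 10.844 J/min.

10.8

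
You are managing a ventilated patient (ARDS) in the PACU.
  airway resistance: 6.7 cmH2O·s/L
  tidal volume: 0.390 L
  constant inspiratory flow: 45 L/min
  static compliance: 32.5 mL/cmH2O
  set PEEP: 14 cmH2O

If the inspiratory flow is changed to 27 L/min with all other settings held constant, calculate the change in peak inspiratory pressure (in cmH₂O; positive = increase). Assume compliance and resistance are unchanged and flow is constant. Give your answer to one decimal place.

-2.0

Flow: 45 L/min ÷ 60 = 0.75 L/s.
New flow: 27 L/min ÷ 60 = 0.45 L/s.
PIP = Vt/C + R·V̇ + PEEP (constant-flow equation of motion).
Only the resistive term changes: ΔPIP = R × ΔV̇ = 6.7 × (0.45 − 0.75) = 6.7 × -0.3 = -2.01 cmH2O.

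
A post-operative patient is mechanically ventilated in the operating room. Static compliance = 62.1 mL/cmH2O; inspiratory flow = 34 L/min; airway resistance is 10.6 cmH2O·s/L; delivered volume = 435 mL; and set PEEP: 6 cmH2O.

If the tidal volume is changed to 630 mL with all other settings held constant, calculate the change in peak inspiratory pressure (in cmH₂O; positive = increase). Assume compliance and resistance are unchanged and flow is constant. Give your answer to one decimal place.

PIP = Vt/C + R·V̇ + PEEP (constant-flow equation of motion).
Only the elastic term changes: ΔPIP = ΔVt / C = (630 − 435) / 62.1 = 3.14 cmH2O.

3.1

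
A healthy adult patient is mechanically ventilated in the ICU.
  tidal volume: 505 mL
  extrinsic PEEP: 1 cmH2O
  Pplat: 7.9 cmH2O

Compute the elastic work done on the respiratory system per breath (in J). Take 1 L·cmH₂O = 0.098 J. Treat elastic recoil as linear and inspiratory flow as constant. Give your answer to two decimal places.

0.17

Elastic work ≈ ½ × (Pplat − PEEP) × Vt = 0.5 × (7.9 − 1) × 0.505 L = 0.5 × 6.9 × 0.505 = 1.742 L·cmH2O.
× 0.098 J/(L·cmH2O) → 0.1707 J.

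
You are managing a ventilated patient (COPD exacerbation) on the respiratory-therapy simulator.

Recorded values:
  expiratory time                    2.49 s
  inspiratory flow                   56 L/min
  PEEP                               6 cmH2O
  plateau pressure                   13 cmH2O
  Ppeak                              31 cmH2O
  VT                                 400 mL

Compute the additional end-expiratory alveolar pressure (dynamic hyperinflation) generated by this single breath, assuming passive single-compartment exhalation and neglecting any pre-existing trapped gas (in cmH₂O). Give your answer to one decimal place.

0.7

Flow: 56 L/min ÷ 60 = 0.9333 L/s.
R = (PIP − Pplat)/V̇ = (31 − 13) / 0.9333 = 18.0/0.9333 = 19.286 cmH2O·s/L.
C = Vt/(Pplat − PEEP) = 400.0 / (13 − 6) = 400.0/7.0 = 57.143 mL/cmH2O.
τ = R × C = 19.286 × 0.05714 L/cmH2O = 1.102 s.
Fraction remaining = e^(−Te/τ) = e^(−2.49/1.102) = 0.1044; trapped volume = 400.0 × 0.1044 = 41.76 mL.
Additional alveolar pressure from trapping ≈ V_trapped / C = 41.76 / 57.143 = 0.7308 cmH2O.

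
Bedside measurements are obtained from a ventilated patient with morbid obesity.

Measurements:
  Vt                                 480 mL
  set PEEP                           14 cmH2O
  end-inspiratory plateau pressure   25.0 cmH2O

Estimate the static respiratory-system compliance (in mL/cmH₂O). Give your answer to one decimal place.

Cstat = Vt / (Pplat − PEEP) = 480 / (25.0 − 14) = 480 / 11.0 = 43.636 mL/cmH2O.

43.6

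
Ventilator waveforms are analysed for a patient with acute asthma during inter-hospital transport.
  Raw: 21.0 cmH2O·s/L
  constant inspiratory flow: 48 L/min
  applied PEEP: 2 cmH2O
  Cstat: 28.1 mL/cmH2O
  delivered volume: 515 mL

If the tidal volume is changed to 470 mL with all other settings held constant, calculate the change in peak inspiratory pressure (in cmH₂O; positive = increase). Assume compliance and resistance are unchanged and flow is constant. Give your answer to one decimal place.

-1.6

PIP = Vt/C + R·V̇ + PEEP (constant-flow equation of motion).
Only the elastic term changes: ΔPIP = ΔVt / C = (470 − 515) / 28.1 = -1.601 cmH2O.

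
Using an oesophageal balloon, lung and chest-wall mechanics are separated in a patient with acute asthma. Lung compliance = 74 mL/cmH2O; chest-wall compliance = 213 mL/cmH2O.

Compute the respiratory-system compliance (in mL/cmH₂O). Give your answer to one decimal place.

Lung and chest wall are elastances in series: 1/Crs = 1/CL + 1/Ccw.
1/Crs = 1/74 + 1/213 = 0.01821.
Crs = 54.915 mL/cmH2O.

54.9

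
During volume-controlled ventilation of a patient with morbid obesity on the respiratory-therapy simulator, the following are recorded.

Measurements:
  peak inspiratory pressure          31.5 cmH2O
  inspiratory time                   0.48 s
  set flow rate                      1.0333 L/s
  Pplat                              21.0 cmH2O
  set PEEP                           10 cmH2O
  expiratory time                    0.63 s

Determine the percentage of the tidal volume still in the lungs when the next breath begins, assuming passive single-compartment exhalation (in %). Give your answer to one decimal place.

Vt = flow × Ti = 1.0333 L/s × 0.48 s × 1000 mL/L = 495.98 mL.
R = (PIP − Pplat)/V̇ = (31.5 − 21.0) / 1.0333 = 10.5/1.0333 = 10.162 cmH2O·s/L.
C = Vt/(Pplat − PEEP) = 495.98 / (21.0 − 10) = 495.98/11.0 = 45.089 mL/cmH2O.
τ = R × C = 10.162 × 0.04509 L/cmH2O = 0.4582 s.
Fraction remaining at end-expiration = e^(−Te/τ) = e^(−0.63/0.4582) = 0.2529 → 25.29%.

25.3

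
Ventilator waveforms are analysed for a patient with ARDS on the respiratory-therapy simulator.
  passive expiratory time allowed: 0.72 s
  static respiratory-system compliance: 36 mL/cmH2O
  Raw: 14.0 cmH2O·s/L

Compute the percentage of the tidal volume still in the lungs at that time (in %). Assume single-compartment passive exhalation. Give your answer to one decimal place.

τ = R × C = 14.0 × 36 mL/cmH2O = 14.0 × 0.036 L/cmH2O = 0.504 s.
Passive exhalation: V(t)/V₀ = e^(−t/τ) = e^(−0.72/0.504) = 0.2397.
Fraction remaining = 0.2397 → 23.97%.

24.0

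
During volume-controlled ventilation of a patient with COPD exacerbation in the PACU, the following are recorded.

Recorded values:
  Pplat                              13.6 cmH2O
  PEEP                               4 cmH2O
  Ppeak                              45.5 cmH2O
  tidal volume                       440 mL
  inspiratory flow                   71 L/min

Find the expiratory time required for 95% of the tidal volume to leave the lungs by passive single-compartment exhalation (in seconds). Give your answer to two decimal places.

3.70

Flow: 71 L/min ÷ 60 = 1.1833 L/s.
R = (PIP − Pplat)/V̇ = (45.5 − 13.6) / 1.1833 = 31.9/1.1833 = 26.959 cmH2O·s/L.
C = Vt/(Pplat − PEEP) = 440.0 / (13.6 − 4) = 440.0/9.6 = 45.833 mL/cmH2O.
τ = R × C = 26.959 × 0.04583 L/cmH2O = 1.236 s.
t = −τ·ln(1 − 0.95) = −1.236·ln(0.05) = 3.703 s.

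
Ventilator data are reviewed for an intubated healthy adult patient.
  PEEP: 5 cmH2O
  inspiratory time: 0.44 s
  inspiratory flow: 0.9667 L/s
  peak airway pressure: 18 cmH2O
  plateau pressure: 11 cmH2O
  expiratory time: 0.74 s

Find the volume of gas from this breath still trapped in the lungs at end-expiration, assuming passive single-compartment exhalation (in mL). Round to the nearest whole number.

Vt = flow × Ti = 0.9667 L/s × 0.44 s × 1000 mL/L = 425.35 mL.
R = (PIP − Pplat)/V̇ = (18 − 11) / 0.9667 = 7.0/0.9667 = 7.241 cmH2O·s/L.
C = Vt/(Pplat − PEEP) = 425.35 / (11 − 5) = 425.35/6.0 = 70.892 mL/cmH2O.
τ = R × C = 7.241 × 0.07089 L/cmH2O = 0.5133 s.
Fraction remaining = e^(−Te/τ) = e^(−0.74/0.5133) = 0.2365.
Trapped volume = 425.35 × 0.2365 = 100.6 mL.

101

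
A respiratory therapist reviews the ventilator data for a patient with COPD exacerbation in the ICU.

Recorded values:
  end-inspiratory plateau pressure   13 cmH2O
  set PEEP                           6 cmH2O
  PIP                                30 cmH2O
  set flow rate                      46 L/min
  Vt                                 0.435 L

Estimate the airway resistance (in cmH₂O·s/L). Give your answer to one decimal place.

22.2

Flow: 46 L/min ÷ 60 = 0.7667 L/s.
Raw = (PIP − Pplat) / flow = (30 − 13) / 0.7667 = 17.0 / 0.7667 = 22.173 cmH2O·s/L.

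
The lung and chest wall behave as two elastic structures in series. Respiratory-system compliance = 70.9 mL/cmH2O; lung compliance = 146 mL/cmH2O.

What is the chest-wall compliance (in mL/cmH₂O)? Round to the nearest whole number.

138

1/Ccw = 1/Crs − 1/CL.
1/Ccw = 1/70.9 − 1/146 = 0.007255.
Ccw = 137.84 mL/cmH2O.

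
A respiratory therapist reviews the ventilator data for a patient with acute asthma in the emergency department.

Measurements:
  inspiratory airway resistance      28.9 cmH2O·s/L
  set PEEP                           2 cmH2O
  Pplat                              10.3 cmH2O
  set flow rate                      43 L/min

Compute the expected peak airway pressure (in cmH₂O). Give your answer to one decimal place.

31.0

Flow: 43 L/min ÷ 60 = 0.7167 L/s.
PIP = Pplat + Raw × flow = 10.3 + 28.9 × 0.7167 = 10.3 + 20.713 = 31.013 cmH2O.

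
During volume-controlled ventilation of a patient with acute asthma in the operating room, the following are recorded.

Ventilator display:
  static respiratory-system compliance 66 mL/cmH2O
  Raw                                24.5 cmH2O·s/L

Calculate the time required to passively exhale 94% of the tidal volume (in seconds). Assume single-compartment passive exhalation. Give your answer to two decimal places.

τ = R × C = 24.5 × 66 mL/cmH2O = 24.5 × 0.066 L/cmH2O = 1.617 s.
Exhaled fraction f = 1 − e^(−t/τ) → t = −τ·ln(1 − f) = −1.617·ln(0.06) = 4.549 s.

4.55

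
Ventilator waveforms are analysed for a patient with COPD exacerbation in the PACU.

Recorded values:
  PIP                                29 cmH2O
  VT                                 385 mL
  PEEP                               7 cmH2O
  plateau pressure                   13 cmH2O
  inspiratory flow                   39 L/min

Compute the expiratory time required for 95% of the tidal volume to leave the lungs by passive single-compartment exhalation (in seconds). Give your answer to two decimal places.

Flow: 39 L/min ÷ 60 = 0.65 L/s.
R = (PIP − Pplat)/V̇ = (29 − 13) / 0.65 = 16.0/0.65 = 24.615 cmH2O·s/L.
C = Vt/(Pplat − PEEP) = 385.0 / (13 − 7) = 385.0/6.0 = 64.167 mL/cmH2O.
τ = R × C = 24.615 × 0.06417 L/cmH2O = 1.58 s.
t = −τ·ln(1 − 0.95) = −1.58·ln(0.05) = 4.733 s.

4.73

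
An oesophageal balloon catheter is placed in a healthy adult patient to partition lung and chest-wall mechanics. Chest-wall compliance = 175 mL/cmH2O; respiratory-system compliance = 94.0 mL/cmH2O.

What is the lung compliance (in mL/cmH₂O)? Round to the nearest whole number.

203

1/CL = 1/Crs − 1/Ccw.
1/CL = 1/94.0 − 1/175 = 0.004924.
CL = 203.09 mL/cmH2O.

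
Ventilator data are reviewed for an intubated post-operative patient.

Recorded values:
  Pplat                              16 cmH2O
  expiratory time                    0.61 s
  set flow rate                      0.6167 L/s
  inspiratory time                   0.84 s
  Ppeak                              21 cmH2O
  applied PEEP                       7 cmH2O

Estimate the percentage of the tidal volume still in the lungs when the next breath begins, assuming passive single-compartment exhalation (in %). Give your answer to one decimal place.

27.1

Vt = flow × Ti = 0.6167 L/s × 0.84 s × 1000 mL/L = 518.03 mL.
R = (PIP − Pplat)/V̇ = (21 − 16) / 0.6167 = 5.0/0.6167 = 8.108 cmH2O·s/L.
C = Vt/(Pplat − PEEP) = 518.03 / (16 − 7) = 518.03/9.0 = 57.559 mL/cmH2O.
τ = R × C = 8.108 × 0.05756 L/cmH2O = 0.4667 s.
Fraction remaining at end-expiration = e^(−Te/τ) = e^(−0.61/0.4667) = 0.2706 → 27.06%.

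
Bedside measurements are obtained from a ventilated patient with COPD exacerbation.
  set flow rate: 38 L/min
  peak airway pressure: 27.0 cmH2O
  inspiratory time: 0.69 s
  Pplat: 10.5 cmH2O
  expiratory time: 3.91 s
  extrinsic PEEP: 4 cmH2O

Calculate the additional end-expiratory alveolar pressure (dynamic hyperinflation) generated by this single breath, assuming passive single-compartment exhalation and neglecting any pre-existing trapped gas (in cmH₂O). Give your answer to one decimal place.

Flow: 38 L/min ÷ 60 = 0.6333 L/s.
Vt = flow × Ti = 0.6333 L/s × 0.69 s × 1000 mL/L = 436.98 mL.
R = (PIP − Pplat)/V̇ = (27.0 − 10.5) / 0.6333 = 16.5/0.6333 = 26.054 cmH2O·s/L.
C = Vt/(Pplat − PEEP) = 436.98 / (10.5 − 4) = 436.98/6.5 = 67.228 mL/cmH2O.
τ = R × C = 26.054 × 0.06723 L/cmH2O = 1.752 s.
Fraction remaining = e^(−Te/τ) = e^(−3.91/1.752) = 0.1073; trapped volume = 436.98 × 0.1073 = 46.888 mL.
Additional alveolar pressure from trapping ≈ V_trapped / C = 46.888 / 67.228 = 0.6974 cmH2O.

0.7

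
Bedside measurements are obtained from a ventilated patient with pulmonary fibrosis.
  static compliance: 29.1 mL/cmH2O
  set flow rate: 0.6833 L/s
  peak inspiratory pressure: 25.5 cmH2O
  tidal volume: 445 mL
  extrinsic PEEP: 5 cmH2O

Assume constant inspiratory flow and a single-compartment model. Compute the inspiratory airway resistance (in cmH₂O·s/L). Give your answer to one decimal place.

Equation of motion (constant flow): PIP = Vt/C + R·V̇ + PEEP.
R·V̇ = PIP − Vt/C − PEEP = 25.5 − 445/29.1 − 5 = 25.5 − 15.292 − 5 = 5.208 cmH2O.
R = 5.208 / 0.6833 = 7.622 cmH2O·s/L.

7.6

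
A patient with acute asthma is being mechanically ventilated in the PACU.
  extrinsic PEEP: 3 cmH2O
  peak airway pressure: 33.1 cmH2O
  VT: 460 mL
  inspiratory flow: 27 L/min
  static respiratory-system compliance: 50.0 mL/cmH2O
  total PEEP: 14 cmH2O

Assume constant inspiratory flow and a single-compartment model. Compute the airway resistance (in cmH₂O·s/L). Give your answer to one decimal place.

Flow: 27 L/min ÷ 60 = 0.45 L/s.
Total PEEP = 14 cmH2O (set 3 + intrinsic 11); this is the baseline alveolar pressure.
Equation of motion (constant flow): PIP = Vt/C + R·V̇ + PEEP.
R·V̇ = PIP − Vt/C − PEEP = 33.1 − 460/50.0 − 14 = 33.1 − 9.2 − 14 = 9.9 cmH2O.
R = 9.9 / 0.45 = 22.0 cmH2O·s/L.

22.0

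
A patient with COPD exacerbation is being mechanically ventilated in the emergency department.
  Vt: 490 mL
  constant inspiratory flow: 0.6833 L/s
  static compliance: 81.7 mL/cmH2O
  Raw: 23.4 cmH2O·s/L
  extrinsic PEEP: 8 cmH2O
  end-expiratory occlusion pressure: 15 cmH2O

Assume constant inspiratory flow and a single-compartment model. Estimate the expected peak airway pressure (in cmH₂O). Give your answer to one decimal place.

37.0

Total PEEP = 15 cmH2O (set 8 + intrinsic 7); this is the baseline alveolar pressure.
Equation of motion (constant flow): PIP = Vt/C + R·V̇ + PEEP.
PIP = 490/81.7 + 23.4×0.6833 + 15 = 5.998 + 15.989 + 15 = 36.987 cmH2O.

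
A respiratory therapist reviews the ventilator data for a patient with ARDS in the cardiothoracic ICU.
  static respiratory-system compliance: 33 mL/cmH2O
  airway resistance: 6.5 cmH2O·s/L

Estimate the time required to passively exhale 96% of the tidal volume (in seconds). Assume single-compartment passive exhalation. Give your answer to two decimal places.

0.69

τ = R × C = 6.5 × 33 mL/cmH2O = 6.5 × 0.033 L/cmH2O = 0.2145 s.
Exhaled fraction f = 1 − e^(−t/τ) → t = −τ·ln(1 − f) = −0.2145·ln(0.04) = 0.6904 s.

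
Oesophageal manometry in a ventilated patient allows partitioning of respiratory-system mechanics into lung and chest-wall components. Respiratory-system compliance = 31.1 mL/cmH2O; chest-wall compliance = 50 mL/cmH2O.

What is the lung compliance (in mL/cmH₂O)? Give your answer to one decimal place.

82.3

1/CL = 1/Crs − 1/Ccw.
1/CL = 1/31.1 − 1/50 = 0.01215.
CL = 82.305 mL/cmH2O.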